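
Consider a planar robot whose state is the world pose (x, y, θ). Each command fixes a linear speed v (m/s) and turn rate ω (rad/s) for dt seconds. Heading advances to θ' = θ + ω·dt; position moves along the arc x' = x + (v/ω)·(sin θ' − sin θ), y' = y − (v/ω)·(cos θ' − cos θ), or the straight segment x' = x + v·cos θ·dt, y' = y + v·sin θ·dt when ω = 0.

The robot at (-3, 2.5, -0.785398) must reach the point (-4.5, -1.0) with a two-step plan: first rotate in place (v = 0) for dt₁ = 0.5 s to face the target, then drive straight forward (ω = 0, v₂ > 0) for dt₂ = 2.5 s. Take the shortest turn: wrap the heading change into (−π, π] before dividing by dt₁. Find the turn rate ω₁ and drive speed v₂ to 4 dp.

heading to target = atan2(-1−2.5, -4.5−-3) = -1.9757
Δθ = wrap(-1.9757 − -0.7854) = -1.1903; ω₁ = Δθ/dt₁ = -2.3806
distance = √((-4.5−-3)² + (-1−2.5)²) = 3.8079; v₂ = distance/dt₂ = 1.5232

ω₁ = -2.3806, v₂ = 1.5232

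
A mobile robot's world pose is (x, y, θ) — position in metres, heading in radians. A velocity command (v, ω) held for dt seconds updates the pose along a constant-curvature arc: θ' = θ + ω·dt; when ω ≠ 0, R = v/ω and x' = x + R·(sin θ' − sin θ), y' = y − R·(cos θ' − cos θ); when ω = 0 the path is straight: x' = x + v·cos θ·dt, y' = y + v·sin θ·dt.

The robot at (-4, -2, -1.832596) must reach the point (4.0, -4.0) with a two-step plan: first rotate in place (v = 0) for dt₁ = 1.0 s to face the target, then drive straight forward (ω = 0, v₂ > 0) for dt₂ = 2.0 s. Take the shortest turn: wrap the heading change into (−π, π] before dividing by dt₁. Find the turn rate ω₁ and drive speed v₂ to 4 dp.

heading to target = atan2(-4−-2, 4−-4) = -0.2450
Δθ = wrap(-0.2450 − -1.8326) = 1.5876; ω₁ = Δθ/dt₁ = 1.5876
distance = √((4−-4)² + (-4−-2)²) = 8.2462; v₂ = distance/dt₂ = 4.1231

ω₁ = 1.5876, v₂ = 4.1231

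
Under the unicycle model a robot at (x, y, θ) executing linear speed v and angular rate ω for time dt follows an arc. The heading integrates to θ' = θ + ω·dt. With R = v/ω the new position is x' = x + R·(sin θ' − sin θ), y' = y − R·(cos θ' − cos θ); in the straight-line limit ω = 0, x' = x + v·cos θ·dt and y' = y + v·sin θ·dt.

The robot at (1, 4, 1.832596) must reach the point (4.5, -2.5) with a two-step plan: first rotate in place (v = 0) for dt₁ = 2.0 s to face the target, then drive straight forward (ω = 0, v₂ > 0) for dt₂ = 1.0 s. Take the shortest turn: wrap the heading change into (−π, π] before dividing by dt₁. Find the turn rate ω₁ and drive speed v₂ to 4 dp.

ω₁ = -1.4547, v₂ = 7.3824

heading to target = atan2(-2.5−4, 4.5−1) = -1.0769
Δθ = wrap(-1.0769 − 1.8326) = -2.9095; ω₁ = Δθ/dt₁ = -1.4547
distance = √((4.5−1)² + (-2.5−4)²) = 7.3824; v₂ = distance/dt₂ = 7.3824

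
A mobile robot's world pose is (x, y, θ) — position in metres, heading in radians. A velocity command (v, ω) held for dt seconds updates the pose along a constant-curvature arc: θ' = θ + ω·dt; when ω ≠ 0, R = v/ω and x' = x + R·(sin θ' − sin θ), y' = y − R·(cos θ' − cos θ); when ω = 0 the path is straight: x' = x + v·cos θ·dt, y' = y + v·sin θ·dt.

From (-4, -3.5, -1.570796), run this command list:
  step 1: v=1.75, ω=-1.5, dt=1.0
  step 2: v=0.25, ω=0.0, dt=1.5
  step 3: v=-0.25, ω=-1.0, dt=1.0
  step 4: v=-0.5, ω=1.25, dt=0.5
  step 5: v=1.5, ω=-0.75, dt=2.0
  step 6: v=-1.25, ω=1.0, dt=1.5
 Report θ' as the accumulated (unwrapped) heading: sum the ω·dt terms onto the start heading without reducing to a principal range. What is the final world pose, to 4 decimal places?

step 1: θ'=-3.0708 (R=-1.1667) → pose (-5.0841, -4.6637, -3.0708)
step 2: θ'=-3.0708 (straight) → pose (-5.4582, -4.6903, -3.0708)
step 3: θ'=-4.0708 (R=0.2500) → pose (-5.2402, -4.7900, -4.0708)
step 4: θ'=-3.4458 (R=-0.4000) → pose (-5.0396, -4.9323, -3.4458)
step 5: θ'=-4.9458 (R=-2.0000) → pose (-6.3863, -2.5615, -4.9458)
step 6: θ'=-3.4458 (R=-1.2500) → pose (-5.5446, -4.0432, -3.4458)

(-5.5446, -4.0432, -3.4458)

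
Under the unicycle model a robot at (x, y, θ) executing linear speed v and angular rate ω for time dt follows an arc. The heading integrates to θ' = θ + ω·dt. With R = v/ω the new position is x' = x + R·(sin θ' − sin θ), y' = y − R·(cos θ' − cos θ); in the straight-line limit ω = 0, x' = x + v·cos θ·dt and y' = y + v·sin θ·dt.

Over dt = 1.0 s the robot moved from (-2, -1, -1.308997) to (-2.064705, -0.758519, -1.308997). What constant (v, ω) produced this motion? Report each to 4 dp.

v = -0.2500, ω = 0.0000

Δθ = -1.308997 − -1.308997 = 0.000000
ω = Δθ/dt = 0.000000/1.0 = 0.0000
ω = 0 → v = (Δx·cos θ + Δy·sin θ)/dt = -0.2500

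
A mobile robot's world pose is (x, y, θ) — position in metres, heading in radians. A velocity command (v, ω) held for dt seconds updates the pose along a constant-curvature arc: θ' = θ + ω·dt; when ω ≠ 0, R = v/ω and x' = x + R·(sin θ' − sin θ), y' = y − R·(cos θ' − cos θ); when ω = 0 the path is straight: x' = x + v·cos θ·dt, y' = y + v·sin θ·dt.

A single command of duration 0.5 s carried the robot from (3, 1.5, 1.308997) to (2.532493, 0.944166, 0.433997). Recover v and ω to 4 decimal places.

v = -1.5000, ω = -1.7500

Δθ = 0.433997 − 1.308997 = -0.875000
ω = Δθ/dt = -0.875000/0.5 = -1.7500
R = −Δy/(cos θ' − cos θ) = 0.8571
v = R·ω = 0.8571·-1.7500 = -1.5000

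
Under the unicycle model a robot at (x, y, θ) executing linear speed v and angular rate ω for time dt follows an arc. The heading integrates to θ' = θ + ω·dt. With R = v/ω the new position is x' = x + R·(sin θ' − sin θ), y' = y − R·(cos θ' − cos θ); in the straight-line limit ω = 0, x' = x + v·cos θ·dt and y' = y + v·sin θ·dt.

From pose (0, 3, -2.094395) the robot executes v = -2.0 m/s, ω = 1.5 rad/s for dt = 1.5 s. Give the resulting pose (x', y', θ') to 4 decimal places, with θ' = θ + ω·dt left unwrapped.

(-1.3613, 4.9839, 0.1556)

θ' = -2.0944 + 1.5·1.5 = 0.1556
R = v/ω = -2.0/1.5 = -1.3333
x' = 0 + -1.3333·(sin 0.1556 − sin -2.0944) = -1.3613
y' = 3 − -1.3333·(cos 0.1556 − cos -2.0944) = 4.9839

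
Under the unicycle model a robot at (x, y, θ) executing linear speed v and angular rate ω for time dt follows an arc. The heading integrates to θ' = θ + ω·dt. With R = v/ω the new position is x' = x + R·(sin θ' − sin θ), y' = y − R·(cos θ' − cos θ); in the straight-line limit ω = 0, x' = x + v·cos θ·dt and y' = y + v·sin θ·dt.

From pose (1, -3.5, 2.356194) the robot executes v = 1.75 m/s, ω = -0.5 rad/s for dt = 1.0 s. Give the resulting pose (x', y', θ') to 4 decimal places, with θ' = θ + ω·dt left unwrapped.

θ' = 2.3562 + -0.5·1.0 = 1.8562
R = v/ω = 1.75/-0.5 = -3.5000
x' = 1 + -3.5000·(sin 1.8562 − sin 2.3562) = 0.1165
y' = -3.5 − -3.5000·(cos 1.8562 − cos 2.3562) = -2.0105

(0.1165, -2.0105, 1.8562)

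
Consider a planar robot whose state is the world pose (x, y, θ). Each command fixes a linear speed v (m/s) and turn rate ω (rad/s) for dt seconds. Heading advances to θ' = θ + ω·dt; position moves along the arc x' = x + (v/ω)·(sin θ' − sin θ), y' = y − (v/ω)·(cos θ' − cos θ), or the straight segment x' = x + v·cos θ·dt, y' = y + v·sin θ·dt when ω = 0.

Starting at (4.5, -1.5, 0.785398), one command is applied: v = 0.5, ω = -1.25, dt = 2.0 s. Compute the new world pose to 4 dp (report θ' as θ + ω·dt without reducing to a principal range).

(5.1787, -1.8402, -1.7146)

θ' = 0.7854 + -1.25·2.0 = -1.7146
R = v/ω = 0.5/-1.25 = -0.4000
x' = 4.5 + -0.4000·(sin -1.7146 − sin 0.7854) = 5.1787
y' = -1.5 − -0.4000·(cos -1.7146 − cos 0.7854) = -1.8402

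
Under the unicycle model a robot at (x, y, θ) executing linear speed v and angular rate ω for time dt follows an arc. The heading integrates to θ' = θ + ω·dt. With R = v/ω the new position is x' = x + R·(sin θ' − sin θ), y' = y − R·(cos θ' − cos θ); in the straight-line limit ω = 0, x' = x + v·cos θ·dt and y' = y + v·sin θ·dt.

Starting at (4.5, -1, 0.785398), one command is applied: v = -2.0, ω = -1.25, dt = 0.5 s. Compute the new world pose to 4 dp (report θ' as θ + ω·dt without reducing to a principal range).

(3.6242, -1.4481, 0.1604)

θ' = 0.7854 + -1.25·0.5 = 0.1604
R = v/ω = -2.0/-1.25 = 1.6000
x' = 4.5 + 1.6000·(sin 0.1604 − sin 0.7854) = 3.6242
y' = -1 − 1.6000·(cos 0.1604 − cos 0.7854) = -1.4481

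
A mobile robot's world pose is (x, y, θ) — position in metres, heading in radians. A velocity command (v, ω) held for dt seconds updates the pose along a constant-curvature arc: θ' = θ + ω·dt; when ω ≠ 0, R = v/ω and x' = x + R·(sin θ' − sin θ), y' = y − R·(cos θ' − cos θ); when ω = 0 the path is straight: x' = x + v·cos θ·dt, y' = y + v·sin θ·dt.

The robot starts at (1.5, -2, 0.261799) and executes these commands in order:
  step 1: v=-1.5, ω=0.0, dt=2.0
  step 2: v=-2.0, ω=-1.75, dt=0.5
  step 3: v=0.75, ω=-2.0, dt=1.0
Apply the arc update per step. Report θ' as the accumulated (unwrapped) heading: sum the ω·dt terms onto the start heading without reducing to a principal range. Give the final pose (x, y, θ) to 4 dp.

(-2.3780, -3.2377, -2.6132)

step 1: θ'=0.2618 (straight) → pose (-1.3978, -2.7765, 0.2618)
step 2: θ'=-0.6132 (R=1.1429) → pose (-2.3513, -2.6072, -0.6132)
step 3: θ'=-2.6132 (R=-0.3750) → pose (-2.3780, -3.2377, -2.6132)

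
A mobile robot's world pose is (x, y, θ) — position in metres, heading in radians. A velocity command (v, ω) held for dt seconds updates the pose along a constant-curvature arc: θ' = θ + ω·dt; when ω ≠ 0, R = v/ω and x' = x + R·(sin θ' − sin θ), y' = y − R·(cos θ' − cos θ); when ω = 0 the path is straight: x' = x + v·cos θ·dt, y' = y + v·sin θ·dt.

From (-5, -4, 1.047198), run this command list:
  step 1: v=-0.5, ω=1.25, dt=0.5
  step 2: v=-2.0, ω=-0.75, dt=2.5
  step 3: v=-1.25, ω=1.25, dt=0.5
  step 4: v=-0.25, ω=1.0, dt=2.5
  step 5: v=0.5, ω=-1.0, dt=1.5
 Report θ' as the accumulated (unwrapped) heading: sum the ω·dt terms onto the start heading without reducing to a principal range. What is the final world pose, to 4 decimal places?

(-9.1904, -7.0998, 1.4222)

step 1: θ'=1.6722 (R=-0.4000) → pose (-5.0515, -4.2405, 1.6722)
step 2: θ'=-0.2028 (R=2.6667) → pose (-8.2416, -7.1224, -0.2028)
step 3: θ'=0.4222 (R=-1.0000) → pose (-8.8528, -7.1898, 0.4222)
step 4: θ'=2.9222 (R=-0.2500) → pose (-8.8048, -7.6618, 2.9222)
step 5: θ'=1.4222 (R=-0.5000) → pose (-9.1904, -7.0998, 1.4222)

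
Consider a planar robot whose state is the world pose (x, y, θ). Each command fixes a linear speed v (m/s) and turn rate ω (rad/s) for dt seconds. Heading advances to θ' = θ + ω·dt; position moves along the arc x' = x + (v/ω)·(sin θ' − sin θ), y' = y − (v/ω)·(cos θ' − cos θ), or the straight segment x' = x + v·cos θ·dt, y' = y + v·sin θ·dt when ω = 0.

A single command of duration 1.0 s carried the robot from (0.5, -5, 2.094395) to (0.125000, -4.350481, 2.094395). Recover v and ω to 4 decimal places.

v = 0.7500, ω = 0.0000

Δθ = 2.094395 − 2.094395 = 0.000000
ω = Δθ/dt = 0.000000/1.0 = 0.0000
ω = 0 → v = (Δx·cos θ + Δy·sin θ)/dt = 0.7500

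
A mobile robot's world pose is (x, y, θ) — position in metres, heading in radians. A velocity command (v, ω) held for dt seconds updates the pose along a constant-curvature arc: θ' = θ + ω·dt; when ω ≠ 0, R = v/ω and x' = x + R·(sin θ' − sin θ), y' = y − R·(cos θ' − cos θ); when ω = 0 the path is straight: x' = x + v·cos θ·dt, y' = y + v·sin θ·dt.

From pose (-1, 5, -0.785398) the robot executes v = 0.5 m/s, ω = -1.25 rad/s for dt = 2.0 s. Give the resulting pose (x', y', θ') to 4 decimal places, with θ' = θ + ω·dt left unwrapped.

θ' = -0.7854 + -1.25·2.0 = -3.2854
R = v/ω = 0.5/-1.25 = -0.4000
x' = -1 + -0.4000·(sin -3.2854 − sin -0.7854) = -1.3402
y' = 5 − -0.4000·(cos -3.2854 − cos -0.7854) = 4.3213

(-1.3402, 4.3213, -3.2854)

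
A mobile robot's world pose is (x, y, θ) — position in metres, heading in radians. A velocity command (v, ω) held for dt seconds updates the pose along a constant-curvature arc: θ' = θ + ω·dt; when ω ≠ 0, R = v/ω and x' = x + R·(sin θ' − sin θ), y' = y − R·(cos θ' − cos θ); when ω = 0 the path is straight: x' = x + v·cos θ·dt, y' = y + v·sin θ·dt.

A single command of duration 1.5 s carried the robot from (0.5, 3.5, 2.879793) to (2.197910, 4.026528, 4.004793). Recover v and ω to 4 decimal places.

v = -1.2500, ω = 0.7500

Δθ = 4.004793 − 2.879793 = 1.125000
ω = Δθ/dt = 1.125000/1.5 = 0.7500
R = Δx/(sin θ' − sin θ) = -1.6667
v = R·ω = -1.6667·0.7500 = -1.2500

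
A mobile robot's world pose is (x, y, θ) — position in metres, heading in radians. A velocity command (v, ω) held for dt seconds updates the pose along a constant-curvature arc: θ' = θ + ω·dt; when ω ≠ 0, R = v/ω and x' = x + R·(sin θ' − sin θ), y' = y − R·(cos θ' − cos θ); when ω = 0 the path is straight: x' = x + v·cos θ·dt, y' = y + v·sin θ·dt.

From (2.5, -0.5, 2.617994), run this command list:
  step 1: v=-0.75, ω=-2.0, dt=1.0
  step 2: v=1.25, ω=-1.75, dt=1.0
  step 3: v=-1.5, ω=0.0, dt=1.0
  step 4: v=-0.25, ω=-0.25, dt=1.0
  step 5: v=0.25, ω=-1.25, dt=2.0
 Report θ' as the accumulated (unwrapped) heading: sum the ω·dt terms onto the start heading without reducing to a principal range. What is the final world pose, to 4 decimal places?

(2.5447, 0.0008, -3.8820)

step 1: θ'=0.6180 (R=0.3750) → pose (2.5298, -1.1304, 0.6180)
step 2: θ'=-1.1320 (R=-0.7143) → pose (3.5903, -1.4091, -1.1320)
step 3: θ'=-1.1320 (straight) → pose (2.9530, -0.0512, -1.1320)
step 4: θ'=-1.3820 (R=1.0000) → pose (2.8760, 0.1860, -1.3820)
step 5: θ'=-3.8820 (R=-0.2000) → pose (2.5447, 0.0008, -3.8820)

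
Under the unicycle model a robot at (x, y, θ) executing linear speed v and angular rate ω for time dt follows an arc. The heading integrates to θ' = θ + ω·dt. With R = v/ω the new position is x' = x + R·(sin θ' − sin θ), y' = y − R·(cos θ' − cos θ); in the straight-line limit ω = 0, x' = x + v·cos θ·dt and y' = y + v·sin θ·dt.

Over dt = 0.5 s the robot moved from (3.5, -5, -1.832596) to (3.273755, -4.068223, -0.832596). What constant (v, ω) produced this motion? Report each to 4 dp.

Δθ = -0.832596 − -1.832596 = 1.000000
ω = Δθ/dt = 1.000000/0.5 = 2.0000
R = −Δy/(cos θ' − cos θ) = -1.0000
v = R·ω = -1.0000·2.0000 = -2.0000

v = -2.0000, ω = 2.0000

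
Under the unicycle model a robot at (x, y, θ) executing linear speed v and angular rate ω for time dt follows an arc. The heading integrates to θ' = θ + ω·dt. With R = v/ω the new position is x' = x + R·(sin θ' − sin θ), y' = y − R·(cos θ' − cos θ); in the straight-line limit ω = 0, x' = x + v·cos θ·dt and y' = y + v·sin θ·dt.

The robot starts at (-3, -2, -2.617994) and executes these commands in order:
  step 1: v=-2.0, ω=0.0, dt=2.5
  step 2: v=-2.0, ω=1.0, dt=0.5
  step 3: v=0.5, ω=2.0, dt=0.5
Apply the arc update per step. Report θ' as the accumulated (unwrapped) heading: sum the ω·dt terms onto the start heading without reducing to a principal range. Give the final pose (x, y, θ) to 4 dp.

step 1: θ'=-2.6180 (straight) → pose (1.3301, 0.5000, -2.6180)
step 2: θ'=-2.1180 (R=-2.0000) → pose (2.0381, 1.1915, -2.1180)
step 3: θ'=-1.1180 (R=0.2500) → pose (2.0268, 0.9520, -1.1180)

(2.0268, 0.9520, -1.1180)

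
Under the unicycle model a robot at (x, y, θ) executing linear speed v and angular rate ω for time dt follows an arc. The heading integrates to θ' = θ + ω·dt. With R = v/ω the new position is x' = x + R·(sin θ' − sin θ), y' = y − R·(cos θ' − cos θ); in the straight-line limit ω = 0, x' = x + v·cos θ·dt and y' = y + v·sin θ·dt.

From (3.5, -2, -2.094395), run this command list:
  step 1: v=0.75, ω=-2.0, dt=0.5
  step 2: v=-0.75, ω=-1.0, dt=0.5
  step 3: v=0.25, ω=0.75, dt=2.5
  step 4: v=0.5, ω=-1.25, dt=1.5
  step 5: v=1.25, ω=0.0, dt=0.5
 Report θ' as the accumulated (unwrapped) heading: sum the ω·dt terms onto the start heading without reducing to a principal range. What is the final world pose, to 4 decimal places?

(1.9483, -2.5393, -3.5944)

step 1: θ'=-3.0944 (R=-0.3750) → pose (3.1929, -2.1871, -3.0944)
step 2: θ'=-3.5944 (R=0.7500) → pose (3.5564, -2.2618, -3.5944)
step 3: θ'=-1.7194 (R=0.3333) → pose (3.0809, -2.5122, -1.7194)
step 4: θ'=-3.5944 (R=-0.4000) → pose (2.5104, -2.8127, -3.5944)
step 5: θ'=-3.5944 (straight) → pose (1.9483, -2.5393, -3.5944)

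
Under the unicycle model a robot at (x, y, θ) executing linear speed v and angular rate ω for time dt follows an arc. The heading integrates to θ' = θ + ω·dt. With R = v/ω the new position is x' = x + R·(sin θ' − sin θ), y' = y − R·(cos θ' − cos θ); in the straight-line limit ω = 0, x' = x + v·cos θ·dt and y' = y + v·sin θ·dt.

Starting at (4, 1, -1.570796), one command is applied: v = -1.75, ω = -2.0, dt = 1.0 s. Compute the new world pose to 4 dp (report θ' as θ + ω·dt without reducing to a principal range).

θ' = -1.5708 + -2.0·1.0 = -3.5708
R = v/ω = -1.75/-2.0 = 0.8750
x' = 4 + 0.8750·(sin -3.5708 − sin -1.5708) = 5.2391
y' = 1 − 0.8750·(cos -3.5708 − cos -1.5708) = 1.7956

(5.2391, 1.7956, -3.5708)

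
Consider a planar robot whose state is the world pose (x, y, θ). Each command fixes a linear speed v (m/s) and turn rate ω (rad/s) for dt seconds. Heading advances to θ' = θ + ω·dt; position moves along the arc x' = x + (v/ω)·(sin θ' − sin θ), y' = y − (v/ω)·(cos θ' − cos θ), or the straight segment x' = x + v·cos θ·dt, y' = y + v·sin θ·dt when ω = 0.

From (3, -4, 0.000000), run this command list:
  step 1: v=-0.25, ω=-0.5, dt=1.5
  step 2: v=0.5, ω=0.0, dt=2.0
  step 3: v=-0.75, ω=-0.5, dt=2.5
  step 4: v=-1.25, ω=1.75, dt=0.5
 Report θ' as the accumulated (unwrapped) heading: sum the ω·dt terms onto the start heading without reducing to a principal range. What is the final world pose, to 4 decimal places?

step 1: θ'=-0.7500 (R=0.5000) → pose (2.6592, -3.8658, -0.7500)
step 2: θ'=-0.7500 (straight) → pose (3.3909, -4.5475, -0.7500)
step 3: θ'=-2.0000 (R=1.5000) → pose (3.0494, -2.8257, -2.0000)
step 4: θ'=-1.1250 (R=-0.7143) → pose (3.0444, -2.2205, -1.1250)

(3.0444, -2.2205, -1.1250)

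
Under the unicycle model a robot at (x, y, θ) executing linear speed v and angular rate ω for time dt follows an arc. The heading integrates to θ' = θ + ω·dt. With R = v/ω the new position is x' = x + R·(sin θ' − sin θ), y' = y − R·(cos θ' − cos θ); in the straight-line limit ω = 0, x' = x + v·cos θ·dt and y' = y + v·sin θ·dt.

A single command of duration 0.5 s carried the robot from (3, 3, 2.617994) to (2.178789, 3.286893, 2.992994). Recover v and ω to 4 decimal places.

v = 1.7500, ω = 0.7500

Δθ = 2.992994 − 2.617994 = 0.375000
ω = Δθ/dt = 0.375000/0.5 = 0.7500
R = Δx/(sin θ' − sin θ) = 2.3333
v = R·ω = 2.3333·0.7500 = 1.7500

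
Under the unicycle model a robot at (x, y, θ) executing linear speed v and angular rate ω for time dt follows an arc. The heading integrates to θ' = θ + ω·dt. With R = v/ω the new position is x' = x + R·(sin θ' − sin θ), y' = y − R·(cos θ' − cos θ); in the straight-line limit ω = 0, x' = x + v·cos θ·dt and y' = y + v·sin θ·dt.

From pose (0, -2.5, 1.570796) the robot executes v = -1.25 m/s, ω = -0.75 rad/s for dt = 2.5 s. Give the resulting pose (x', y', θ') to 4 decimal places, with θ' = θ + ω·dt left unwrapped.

(-2.1659, -4.0901, -0.3042)

θ' = 1.5708 + -0.75·2.5 = -0.3042
R = v/ω = -1.25/-0.75 = 1.6667
x' = 0 + 1.6667·(sin -0.3042 − sin 1.5708) = -2.1659
y' = -2.5 − 1.6667·(cos -0.3042 − cos 1.5708) = -4.0901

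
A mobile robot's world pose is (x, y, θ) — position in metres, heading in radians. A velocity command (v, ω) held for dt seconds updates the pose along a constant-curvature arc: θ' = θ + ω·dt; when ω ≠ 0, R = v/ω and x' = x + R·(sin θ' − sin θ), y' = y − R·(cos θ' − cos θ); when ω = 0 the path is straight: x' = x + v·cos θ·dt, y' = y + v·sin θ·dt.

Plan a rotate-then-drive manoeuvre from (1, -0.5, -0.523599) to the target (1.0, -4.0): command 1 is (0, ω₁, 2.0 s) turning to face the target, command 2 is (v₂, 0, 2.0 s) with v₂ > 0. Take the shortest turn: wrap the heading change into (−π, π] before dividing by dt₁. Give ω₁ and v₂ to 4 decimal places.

ω₁ = -0.5236, v₂ = 1.7500

heading to target = atan2(-4−-0.5, 1−1) = -1.5708
Δθ = wrap(-1.5708 − -0.5236) = -1.0472; ω₁ = Δθ/dt₁ = -0.5236
distance = √((1−1)² + (-4−-0.5)²) = 3.5000; v₂ = distance/dt₂ = 1.7500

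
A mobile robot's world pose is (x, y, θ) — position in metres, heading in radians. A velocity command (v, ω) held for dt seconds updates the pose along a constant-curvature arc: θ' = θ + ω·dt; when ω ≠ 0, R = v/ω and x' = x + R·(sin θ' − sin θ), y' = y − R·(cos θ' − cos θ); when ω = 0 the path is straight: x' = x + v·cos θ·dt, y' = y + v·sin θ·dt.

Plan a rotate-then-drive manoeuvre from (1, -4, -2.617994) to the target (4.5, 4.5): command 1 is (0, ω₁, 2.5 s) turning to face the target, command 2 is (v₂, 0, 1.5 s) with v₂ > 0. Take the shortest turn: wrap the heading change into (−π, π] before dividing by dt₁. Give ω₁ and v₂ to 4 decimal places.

ω₁ = -0.9940, v₂ = 6.1283

heading to target = atan2(4.5−-4, 4.5−1) = 1.1802
Δθ = wrap(1.1802 − -2.6180) = -2.4850; ω₁ = Δθ/dt₁ = -0.9940
distance = √((4.5−1)² + (4.5−-4)²) = 9.1924; v₂ = distance/dt₂ = 6.1283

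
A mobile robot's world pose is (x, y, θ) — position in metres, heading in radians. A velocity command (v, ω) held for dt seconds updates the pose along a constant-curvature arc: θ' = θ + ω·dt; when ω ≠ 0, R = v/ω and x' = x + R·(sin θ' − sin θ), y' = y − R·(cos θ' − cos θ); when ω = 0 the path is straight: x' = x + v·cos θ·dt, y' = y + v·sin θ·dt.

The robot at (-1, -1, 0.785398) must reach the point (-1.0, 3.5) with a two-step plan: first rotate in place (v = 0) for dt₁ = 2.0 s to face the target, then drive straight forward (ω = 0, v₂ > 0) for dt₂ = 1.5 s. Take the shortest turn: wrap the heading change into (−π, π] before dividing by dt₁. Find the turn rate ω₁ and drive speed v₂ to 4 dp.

heading to target = atan2(3.5−-1, -1−-1) = 1.5708
Δθ = wrap(1.5708 − 0.7854) = 0.7854; ω₁ = Δθ/dt₁ = 0.3927
distance = √((-1−-1)² + (3.5−-1)²) = 4.5000; v₂ = distance/dt₂ = 3.0000

ω₁ = 0.3927, v₂ = 3.0000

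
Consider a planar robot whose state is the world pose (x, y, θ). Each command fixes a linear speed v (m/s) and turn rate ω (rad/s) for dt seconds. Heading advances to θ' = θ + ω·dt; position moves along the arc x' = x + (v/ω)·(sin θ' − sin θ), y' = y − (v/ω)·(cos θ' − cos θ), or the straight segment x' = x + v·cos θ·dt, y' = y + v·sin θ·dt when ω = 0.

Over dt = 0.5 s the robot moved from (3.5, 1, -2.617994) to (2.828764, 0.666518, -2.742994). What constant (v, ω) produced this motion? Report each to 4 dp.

Δθ = -2.742994 − -2.617994 = -0.125000
ω = Δθ/dt = -0.125000/0.5 = -0.2500
R = Δx/(sin θ' − sin θ) = -6.0000
v = R·ω = -6.0000·-0.2500 = 1.5000

v = 1.5000, ω = -0.2500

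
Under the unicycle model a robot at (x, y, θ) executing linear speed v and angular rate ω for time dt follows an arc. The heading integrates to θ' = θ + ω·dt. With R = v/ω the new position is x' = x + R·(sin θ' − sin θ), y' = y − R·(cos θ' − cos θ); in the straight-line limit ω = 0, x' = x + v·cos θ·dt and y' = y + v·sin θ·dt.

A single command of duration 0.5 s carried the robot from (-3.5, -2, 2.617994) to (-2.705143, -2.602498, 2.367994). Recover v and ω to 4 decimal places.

Δθ = 2.367994 − 2.617994 = -0.250000
ω = Δθ/dt = -0.250000/0.5 = -0.5000
R = Δx/(sin θ' − sin θ) = 4.0000
v = R·ω = 4.0000·-0.5000 = -2.0000

v = -2.0000, ω = -0.5000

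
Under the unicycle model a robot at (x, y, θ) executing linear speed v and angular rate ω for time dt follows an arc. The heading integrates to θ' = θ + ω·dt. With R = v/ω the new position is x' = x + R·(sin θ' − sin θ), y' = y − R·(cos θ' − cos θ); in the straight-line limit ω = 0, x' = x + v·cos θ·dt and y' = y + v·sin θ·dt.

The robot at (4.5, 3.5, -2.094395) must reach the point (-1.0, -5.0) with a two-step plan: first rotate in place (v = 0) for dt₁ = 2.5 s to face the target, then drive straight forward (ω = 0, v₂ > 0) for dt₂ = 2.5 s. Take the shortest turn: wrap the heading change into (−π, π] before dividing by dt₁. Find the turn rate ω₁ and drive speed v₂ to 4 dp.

heading to target = atan2(-5−3.5, -1−4.5) = -2.1451
Δθ = wrap(-2.1451 − -2.0944) = -0.0507; ω₁ = Δθ/dt₁ = -0.0203
distance = √((-1−4.5)² + (-5−3.5)²) = 10.1242; v₂ = distance/dt₂ = 4.0497

ω₁ = -0.0203, v₂ = 4.0497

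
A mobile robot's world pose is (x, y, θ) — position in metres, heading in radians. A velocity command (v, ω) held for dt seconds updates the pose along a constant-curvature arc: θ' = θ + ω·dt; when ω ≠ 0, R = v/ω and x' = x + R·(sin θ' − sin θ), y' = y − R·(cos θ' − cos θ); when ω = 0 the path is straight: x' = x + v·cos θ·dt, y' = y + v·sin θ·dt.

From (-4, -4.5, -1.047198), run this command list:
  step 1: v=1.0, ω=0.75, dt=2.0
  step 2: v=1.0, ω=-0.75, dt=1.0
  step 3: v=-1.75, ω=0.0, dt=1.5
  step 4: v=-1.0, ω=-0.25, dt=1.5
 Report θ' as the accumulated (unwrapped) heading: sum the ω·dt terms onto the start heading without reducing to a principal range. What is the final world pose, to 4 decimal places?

step 1: θ'=0.4528 (R=1.3333) → pose (-2.2620, -5.0323, 0.4528)
step 2: θ'=-0.2972 (R=-1.3333) → pose (-1.2882, -4.9564, -0.2972)
step 3: θ'=-0.2972 (straight) → pose (-3.7981, -4.1877, -0.2972)
step 4: θ'=-0.6722 (R=4.0000) → pose (-5.1176, -3.4929, -0.6722)

(-5.1176, -3.4929, -0.6722)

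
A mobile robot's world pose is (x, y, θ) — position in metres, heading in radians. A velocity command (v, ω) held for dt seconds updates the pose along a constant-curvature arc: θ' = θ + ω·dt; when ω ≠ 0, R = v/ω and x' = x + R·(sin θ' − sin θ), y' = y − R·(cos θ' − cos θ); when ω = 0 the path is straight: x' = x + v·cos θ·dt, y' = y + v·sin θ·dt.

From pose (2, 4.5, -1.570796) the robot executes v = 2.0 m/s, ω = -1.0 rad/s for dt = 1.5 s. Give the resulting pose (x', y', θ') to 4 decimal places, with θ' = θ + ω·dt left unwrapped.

θ' = -1.5708 + -1.0·1.5 = -3.0708
R = v/ω = 2.0/-1.0 = -2.0000
x' = 2 + -2.0000·(sin -3.0708 − sin -1.5708) = 0.1415
y' = 4.5 − -2.0000·(cos -3.0708 − cos -1.5708) = 2.5050

(0.1415, 2.5050, -3.0708)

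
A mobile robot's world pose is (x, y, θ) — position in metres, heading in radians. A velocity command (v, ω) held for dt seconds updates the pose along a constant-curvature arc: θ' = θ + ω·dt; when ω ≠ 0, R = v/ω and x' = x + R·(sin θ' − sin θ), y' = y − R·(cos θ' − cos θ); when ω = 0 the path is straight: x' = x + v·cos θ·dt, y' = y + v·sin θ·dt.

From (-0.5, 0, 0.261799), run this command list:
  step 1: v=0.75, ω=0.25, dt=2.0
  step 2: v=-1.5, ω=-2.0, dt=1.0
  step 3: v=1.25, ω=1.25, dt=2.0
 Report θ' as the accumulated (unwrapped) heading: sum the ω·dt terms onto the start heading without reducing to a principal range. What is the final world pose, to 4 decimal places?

step 1: θ'=0.7618 (R=3.0000) → pose (0.7942, 0.7270, 0.7618)
step 2: θ'=-1.2382 (R=0.7500) → pose (-0.4323, 1.0248, -1.2382)
step 3: θ'=1.2618 (R=1.0000) → pose (1.4655, 1.0472, 1.2618)

(1.4655, 1.0472, 1.2618)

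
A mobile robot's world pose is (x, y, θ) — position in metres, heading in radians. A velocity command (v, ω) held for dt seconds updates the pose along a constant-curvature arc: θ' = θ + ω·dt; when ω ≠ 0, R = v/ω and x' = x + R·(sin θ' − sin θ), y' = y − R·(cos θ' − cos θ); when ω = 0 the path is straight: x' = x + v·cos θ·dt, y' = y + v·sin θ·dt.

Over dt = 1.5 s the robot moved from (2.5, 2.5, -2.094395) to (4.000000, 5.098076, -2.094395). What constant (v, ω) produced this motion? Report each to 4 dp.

Δθ = -2.094395 − -2.094395 = 0.000000
ω = Δθ/dt = 0.000000/1.5 = 0.0000
ω = 0 → v = (Δx·cos θ + Δy·sin θ)/dt = -2.0000

v = -2.0000, ω = 0.0000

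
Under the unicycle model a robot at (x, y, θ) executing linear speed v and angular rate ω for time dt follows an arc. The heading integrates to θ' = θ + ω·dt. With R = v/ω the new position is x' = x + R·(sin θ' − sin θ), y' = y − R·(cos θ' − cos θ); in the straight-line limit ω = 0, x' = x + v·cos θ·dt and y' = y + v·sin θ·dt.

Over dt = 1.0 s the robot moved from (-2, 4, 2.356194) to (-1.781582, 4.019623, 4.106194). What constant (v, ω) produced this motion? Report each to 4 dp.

Δθ = 4.106194 − 2.356194 = 1.750000
ω = Δθ/dt = 1.750000/1.0 = 1.7500
R = Δx/(sin θ' − sin θ) = -0.1429
v = R·ω = -0.1429·1.7500 = -0.2500

v = -0.2500, ω = 1.7500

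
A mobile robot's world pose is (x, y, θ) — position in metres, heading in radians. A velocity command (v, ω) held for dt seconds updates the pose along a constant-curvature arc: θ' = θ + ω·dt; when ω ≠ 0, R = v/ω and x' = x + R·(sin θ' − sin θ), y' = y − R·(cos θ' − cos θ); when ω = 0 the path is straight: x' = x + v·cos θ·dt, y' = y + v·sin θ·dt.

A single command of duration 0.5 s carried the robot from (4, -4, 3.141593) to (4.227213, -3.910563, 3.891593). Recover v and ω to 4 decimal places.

Δθ = 3.891593 − 3.141593 = 0.750000
ω = Δθ/dt = 0.750000/0.5 = 1.5000
R = Δx/(sin θ' − sin θ) = -0.3333
v = R·ω = -0.3333·1.5000 = -0.5000

v = -0.5000, ω = 1.5000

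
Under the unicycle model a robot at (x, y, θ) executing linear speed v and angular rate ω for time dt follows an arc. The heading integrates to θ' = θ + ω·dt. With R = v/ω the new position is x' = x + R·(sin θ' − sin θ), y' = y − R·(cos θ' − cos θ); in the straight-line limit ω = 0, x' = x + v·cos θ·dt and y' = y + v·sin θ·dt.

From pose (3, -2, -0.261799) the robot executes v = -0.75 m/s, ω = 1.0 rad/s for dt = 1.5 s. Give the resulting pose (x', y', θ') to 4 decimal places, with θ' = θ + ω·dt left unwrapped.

(2.0970, -2.4796, 1.2382)

θ' = -0.2618 + 1.0·1.5 = 1.2382
R = v/ω = -0.75/1.0 = -0.7500
x' = 3 + -0.7500·(sin 1.2382 − sin -0.2618) = 2.0970
y' = -2 − -0.7500·(cos 1.2382 − cos -0.2618) = -2.4796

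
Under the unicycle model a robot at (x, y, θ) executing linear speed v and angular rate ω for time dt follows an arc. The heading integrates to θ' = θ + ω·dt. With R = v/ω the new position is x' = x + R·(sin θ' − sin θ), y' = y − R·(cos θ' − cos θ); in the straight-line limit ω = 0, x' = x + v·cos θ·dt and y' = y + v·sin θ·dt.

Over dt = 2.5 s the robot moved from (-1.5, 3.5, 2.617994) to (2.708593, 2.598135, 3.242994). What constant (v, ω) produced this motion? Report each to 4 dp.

v = -1.7500, ω = 0.2500

Δθ = 3.242994 − 2.617994 = 0.625000
ω = Δθ/dt = 0.625000/2.5 = 0.2500
R = Δx/(sin θ' − sin θ) = -7.0000
v = R·ω = -7.0000·0.2500 = -1.7500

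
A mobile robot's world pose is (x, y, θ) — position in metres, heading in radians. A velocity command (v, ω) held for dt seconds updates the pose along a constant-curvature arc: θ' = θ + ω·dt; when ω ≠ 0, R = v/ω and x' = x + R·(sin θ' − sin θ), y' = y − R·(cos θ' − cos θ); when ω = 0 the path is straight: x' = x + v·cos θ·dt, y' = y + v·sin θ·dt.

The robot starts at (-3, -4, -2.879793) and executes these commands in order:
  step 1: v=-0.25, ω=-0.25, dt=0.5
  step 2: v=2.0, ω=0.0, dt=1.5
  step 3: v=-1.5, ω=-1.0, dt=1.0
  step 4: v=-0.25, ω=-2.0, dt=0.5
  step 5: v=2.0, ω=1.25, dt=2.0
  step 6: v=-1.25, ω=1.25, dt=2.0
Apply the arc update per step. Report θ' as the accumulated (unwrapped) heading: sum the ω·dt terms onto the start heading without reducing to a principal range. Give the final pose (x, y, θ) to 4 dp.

(-7.5537, -1.4610, -0.0048)

step 1: θ'=-3.0048 (R=1.0000) → pose (-2.8776, -3.9753, -3.0048)
step 2: θ'=-3.0048 (straight) → pose (-5.8495, -4.3844, -3.0048)
step 3: θ'=-4.0048 (R=1.5000) → pose (-4.5051, -4.8954, -4.0048)
step 4: θ'=-5.0048 (R=0.1250) → pose (-4.4804, -5.0126, -5.0048)
step 5: θ'=-2.5048 (R=1.6000) → pose (-6.9639, -3.2650, -2.5048)
step 6: θ'=-0.0048 (R=-1.0000) → pose (-7.5537, -1.4610, -0.0048)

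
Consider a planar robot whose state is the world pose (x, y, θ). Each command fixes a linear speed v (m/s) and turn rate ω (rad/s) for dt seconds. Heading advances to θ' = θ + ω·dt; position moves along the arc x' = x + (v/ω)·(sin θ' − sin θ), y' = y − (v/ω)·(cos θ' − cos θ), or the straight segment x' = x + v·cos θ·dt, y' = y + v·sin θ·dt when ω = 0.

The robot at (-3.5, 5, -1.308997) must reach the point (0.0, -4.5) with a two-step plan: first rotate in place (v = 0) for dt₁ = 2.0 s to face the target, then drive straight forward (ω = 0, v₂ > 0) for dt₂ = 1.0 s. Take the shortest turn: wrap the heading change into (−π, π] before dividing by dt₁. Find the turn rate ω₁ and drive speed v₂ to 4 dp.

heading to target = atan2(-4.5−5, 0−-3.5) = -1.2178
Δθ = wrap(-1.2178 − -1.3090) = 0.0912; ω₁ = Δθ/dt₁ = 0.0456
distance = √((0−-3.5)² + (-4.5−5)²) = 10.1242; v₂ = distance/dt₂ = 10.1242

ω₁ = 0.0456, v₂ = 10.1242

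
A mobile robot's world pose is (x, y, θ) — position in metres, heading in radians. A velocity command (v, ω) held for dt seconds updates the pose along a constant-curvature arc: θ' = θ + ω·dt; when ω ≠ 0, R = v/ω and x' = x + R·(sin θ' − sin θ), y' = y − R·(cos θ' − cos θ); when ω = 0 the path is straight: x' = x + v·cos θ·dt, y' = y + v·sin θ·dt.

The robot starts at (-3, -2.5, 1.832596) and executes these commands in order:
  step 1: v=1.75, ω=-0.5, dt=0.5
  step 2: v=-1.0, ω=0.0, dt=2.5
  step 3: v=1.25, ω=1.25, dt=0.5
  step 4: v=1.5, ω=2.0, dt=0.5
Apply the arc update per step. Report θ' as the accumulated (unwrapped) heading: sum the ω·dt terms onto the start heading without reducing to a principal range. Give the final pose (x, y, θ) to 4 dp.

step 1: θ'=1.5826 (R=-3.5000) → pose (-3.1190, -1.6354, 1.5826)
step 2: θ'=1.5826 (straight) → pose (-3.0895, -4.1353, 1.5826)
step 3: θ'=2.2076 (R=1.0000) → pose (-3.2854, -3.5524, 2.2076)
step 4: θ'=3.2076 (R=0.7500) → pose (-3.9379, -3.2500, 3.2076)

(-3.9379, -3.2500, 3.2076)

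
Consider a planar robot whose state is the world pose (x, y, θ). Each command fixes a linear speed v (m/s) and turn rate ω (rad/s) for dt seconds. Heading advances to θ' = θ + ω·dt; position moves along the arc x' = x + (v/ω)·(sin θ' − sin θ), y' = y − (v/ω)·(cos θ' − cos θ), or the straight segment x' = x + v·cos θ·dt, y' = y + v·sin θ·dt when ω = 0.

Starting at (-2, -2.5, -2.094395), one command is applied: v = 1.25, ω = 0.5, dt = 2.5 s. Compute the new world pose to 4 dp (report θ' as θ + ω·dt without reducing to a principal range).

θ' = -2.0944 + 0.5·2.5 = -0.8444
R = v/ω = 1.25/0.5 = 2.5000
x' = -2 + 2.5000·(sin -0.8444 − sin -2.0944) = -1.7039
y' = -2.5 − 2.5000·(cos -0.8444 − cos -2.0944) = -5.4105

(-1.7039, -5.4105, -0.8444)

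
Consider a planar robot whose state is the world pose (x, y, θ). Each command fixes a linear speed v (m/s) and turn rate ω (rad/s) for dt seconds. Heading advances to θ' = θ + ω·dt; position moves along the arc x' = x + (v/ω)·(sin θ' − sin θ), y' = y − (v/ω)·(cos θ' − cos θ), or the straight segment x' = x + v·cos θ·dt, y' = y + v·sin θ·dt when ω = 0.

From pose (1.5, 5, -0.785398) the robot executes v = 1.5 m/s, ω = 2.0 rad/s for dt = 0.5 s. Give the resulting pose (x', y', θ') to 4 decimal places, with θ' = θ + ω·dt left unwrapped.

(2.1900, 4.7975, 0.2146)

θ' = -0.7854 + 2.0·0.5 = 0.2146
R = v/ω = 1.5/2.0 = 0.7500
x' = 1.5 + 0.7500·(sin 0.2146 − sin -0.7854) = 2.1900
y' = 5 − 0.7500·(cos 0.2146 − cos -0.7854) = 4.7975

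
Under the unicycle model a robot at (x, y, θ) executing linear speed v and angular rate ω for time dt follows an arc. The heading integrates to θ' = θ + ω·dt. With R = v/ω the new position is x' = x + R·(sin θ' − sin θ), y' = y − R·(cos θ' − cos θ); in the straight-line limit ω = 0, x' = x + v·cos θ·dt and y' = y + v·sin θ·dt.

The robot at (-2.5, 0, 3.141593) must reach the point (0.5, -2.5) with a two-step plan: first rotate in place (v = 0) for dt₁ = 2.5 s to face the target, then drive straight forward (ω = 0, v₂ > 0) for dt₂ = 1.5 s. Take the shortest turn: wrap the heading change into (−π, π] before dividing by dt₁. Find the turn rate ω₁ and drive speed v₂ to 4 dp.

ω₁ = 0.9787, v₂ = 2.6034

heading to target = atan2(-2.5−0, 0.5−-2.5) = -0.6947
Δθ = wrap(-0.6947 − 3.1416) = 2.4469; ω₁ = Δθ/dt₁ = 0.9787
distance = √((0.5−-2.5)² + (-2.5−0)²) = 3.9051; v₂ = distance/dt₂ = 2.6034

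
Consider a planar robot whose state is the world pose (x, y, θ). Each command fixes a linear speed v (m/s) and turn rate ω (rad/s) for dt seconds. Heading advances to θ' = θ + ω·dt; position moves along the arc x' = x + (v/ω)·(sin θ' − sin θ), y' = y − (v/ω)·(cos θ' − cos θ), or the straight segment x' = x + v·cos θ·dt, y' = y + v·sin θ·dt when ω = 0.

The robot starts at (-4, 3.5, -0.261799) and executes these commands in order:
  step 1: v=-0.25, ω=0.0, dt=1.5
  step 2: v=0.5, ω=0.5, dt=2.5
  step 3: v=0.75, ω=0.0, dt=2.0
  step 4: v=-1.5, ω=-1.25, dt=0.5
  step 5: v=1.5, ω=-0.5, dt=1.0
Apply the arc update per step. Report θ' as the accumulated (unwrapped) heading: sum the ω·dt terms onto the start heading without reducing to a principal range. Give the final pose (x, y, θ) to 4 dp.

step 1: θ'=-0.2618 (straight) → pose (-4.3622, 3.5971, -0.2618)
step 2: θ'=0.9882 (R=1.0000) → pose (-3.2684, 4.0128, 0.9882)
step 3: θ'=0.9882 (straight) → pose (-2.4431, 5.2653, 0.9882)
step 4: θ'=0.3632 (R=1.2000) → pose (-3.0188, 4.8039, 0.3632)
step 5: θ'=-0.1368 (R=-3.0000) → pose (-1.5439, 4.9715, -0.1368)

(-1.5439, 4.9715, -0.1368)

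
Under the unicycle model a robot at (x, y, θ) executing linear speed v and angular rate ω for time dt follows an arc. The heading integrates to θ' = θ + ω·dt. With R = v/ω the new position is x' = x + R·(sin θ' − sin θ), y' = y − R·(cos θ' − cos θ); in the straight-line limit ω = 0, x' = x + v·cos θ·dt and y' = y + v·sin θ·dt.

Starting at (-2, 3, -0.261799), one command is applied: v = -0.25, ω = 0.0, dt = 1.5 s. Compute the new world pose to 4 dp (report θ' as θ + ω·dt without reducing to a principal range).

θ' = -0.2618 + 0.0·1.5 = -0.2618
ω = 0 → straight: x' = -2 + -0.25·cos(-0.2618)·1.5 = -2.3622
y' = 3 + -0.25·sin(-0.2618)·1.5 = 3.0971

(-2.3622, 3.0971, -0.2618)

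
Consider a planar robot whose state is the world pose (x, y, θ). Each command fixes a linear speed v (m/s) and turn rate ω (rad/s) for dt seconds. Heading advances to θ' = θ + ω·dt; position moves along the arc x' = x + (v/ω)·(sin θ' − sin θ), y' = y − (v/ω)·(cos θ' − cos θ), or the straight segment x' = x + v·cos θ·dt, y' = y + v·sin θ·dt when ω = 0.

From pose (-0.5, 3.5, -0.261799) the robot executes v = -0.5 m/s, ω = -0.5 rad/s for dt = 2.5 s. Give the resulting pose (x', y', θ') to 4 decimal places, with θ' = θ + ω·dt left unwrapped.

θ' = -0.2618 + -0.5·2.5 = -1.5118
R = v/ω = -0.5/-0.5 = 1.0000
x' = -0.5 + 1.0000·(sin -1.5118 − sin -0.2618) = -1.2394
y' = 3.5 − 1.0000·(cos -1.5118 − cos -0.2618) = 4.4070

(-1.2394, 4.4070, -1.5118)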